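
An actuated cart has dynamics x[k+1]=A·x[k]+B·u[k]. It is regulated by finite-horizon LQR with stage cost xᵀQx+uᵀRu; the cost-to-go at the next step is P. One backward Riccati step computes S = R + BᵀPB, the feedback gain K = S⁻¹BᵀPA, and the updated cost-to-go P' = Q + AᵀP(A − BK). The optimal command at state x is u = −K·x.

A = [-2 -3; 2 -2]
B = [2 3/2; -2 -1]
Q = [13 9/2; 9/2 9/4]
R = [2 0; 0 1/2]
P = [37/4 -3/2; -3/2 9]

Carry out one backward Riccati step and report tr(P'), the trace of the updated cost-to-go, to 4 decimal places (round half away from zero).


BᵀP = [21.5000 -21.0000; 15.3750 -11.2500]
S = R + BᵀPB = [2 0; 0 1/2] + [85.0000 53.2500; 53.2500 34.3125] = [87.0000 53.2500; 53.2500 34.8125]
BᵀPA = [-85.0000 -22.5000; -53.2500 -23.6250]
K = S⁻¹·BᵀPA = [-0.6395 2.4583; -0.5515 -4.4388]
A−BK = [0.1061 -1.2583; 0.1696 -1.5223]
AᵀP(A−BK) = [1.2790 -4.9165; -4.9165 51.6932]
P' = Q + AᵀP(A−BK) = [14.2790 -0.4165; -0.4165 53.9432]
tr(P') = 68.2222

68.2222


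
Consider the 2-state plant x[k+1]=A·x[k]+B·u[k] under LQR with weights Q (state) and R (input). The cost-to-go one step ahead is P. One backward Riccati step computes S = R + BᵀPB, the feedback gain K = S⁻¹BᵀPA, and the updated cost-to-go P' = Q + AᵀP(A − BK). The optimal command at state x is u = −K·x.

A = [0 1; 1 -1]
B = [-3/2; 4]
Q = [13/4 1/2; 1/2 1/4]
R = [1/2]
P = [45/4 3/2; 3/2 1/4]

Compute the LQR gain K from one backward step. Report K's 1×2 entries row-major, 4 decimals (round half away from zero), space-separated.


BᵀP = [-10.8750 -1.2500]
S = R + BᵀPB = [1/2] + [11.3125] = [11.8125]
BᵀPA = [-1.2500 -9.6250]
K = S⁻¹·BᵀPA = [-0.1058 -0.8148]
A−BK = [-0.1587 -0.2222; 1.4233 2.2593]
AᵀP(A−BK) = [0.1177 0.2315; 0.2315 0.6574]
P' = Q + AᵀP(A−BK) = [3.3677 0.7315; 0.7315 0.9074]
tr(P') = 4.2751

-0.1058 -0.8148


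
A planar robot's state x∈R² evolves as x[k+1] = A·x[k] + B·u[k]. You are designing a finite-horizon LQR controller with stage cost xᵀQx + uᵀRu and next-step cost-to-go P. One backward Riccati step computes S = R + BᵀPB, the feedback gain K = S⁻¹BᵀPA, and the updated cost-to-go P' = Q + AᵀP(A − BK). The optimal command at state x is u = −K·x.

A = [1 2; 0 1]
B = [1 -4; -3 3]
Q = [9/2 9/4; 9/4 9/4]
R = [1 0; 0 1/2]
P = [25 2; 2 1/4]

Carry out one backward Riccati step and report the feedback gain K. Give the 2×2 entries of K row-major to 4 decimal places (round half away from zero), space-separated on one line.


-0.0941 -0.3358 -0.2841 -0.6188

BᵀP = [19.0000 1.2500; -94.0000 -7.2500]
S = R + BᵀPB = [1 0; 0 1/2] + [15.2500 -72.2500; -72.2500 354.2500] = [16.2500 -72.2500; -72.2500 354.7500]
BᵀPA = [19.0000 39.2500; -94.0000 -195.2500]
K = S⁻¹·BᵀPA = [-0.0941 -0.3358; -0.2841 -0.6188]
A−BK = [-0.0425 -0.1393; 0.5701 1.8490]
AᵀP(A−BK) = [0.0787 0.2151; 0.2151 0.6137]
P' = Q + AᵀP(A−BK) = [4.5787 2.4651; 2.4651 2.8637]
tr(P') = 7.4424


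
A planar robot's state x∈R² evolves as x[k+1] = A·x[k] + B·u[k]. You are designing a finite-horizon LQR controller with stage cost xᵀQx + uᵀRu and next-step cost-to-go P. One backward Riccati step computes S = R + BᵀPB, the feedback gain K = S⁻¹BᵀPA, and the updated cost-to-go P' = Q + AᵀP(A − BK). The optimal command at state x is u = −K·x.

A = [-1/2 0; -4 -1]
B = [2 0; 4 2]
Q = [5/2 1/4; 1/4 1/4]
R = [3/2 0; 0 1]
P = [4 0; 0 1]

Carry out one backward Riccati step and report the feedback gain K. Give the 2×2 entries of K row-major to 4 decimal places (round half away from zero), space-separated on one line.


-0.3478 -0.0386 -1.0435 -0.3382

BᵀP = [8.0000 4.0000; 0.0000 2.0000]
S = R + BᵀPB = [3/2 0; 0 1] + [32.0000 8.0000; 8.0000 4.0000] = [33.5000 8.0000; 8.0000 5.0000]
BᵀPA = [-20.0000 -4.0000; -8.0000 -2.0000]
K = S⁻¹·BᵀPA = [-0.3478 -0.0386; -1.0435 -0.3382]
A−BK = [0.1957 0.0773; -0.5217 -0.1691]
AᵀP(A−BK) = [1.6957 0.5217; 0.5217 0.1691]
P' = Q + AᵀP(A−BK) = [4.1957 0.7717; 0.7717 0.4191]
tr(P') = 4.6147


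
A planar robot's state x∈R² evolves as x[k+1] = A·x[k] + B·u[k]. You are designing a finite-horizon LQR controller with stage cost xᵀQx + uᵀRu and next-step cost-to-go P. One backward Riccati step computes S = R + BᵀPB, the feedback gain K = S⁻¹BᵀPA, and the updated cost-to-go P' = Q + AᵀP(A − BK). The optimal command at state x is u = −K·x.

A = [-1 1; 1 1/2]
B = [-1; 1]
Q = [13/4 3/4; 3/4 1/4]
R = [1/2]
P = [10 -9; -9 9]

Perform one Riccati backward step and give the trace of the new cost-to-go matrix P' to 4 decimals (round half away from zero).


BᵀP = [-19.0000 18.0000]
S = R + BᵀPB = [1/2] + [37.0000] = [37.5000]
BᵀPA = [37.0000 -10.0000]
K = S⁻¹·BᵀPA = [0.9867 -0.2667]
A−BK = [-0.0133 0.7333; 0.0133 0.7667]
AᵀP(A−BK) = [0.4933 -0.1333; -0.1333 0.5833]
P' = Q + AᵀP(A−BK) = [3.7433 0.6167; 0.6167 0.8333]
tr(P') = 4.5767

4.5767


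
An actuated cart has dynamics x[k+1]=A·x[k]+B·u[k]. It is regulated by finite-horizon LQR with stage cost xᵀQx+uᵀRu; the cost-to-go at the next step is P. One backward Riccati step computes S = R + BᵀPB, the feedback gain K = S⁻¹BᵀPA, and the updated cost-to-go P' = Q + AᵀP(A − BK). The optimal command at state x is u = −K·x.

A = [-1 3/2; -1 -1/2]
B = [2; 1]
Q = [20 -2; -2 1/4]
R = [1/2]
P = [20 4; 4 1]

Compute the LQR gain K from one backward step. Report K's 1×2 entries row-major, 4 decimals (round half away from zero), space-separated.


-0.5436 0.6308

BᵀP = [44.0000 9.0000]
S = R + BᵀPB = [1/2] + [97.0000] = [97.5000]
BᵀPA = [-53.0000 61.5000]
K = S⁻¹·BᵀPA = [-0.5436 0.6308]
A−BK = [0.0872 0.2385; -0.4564 -1.1308]
AᵀP(A−BK) = [0.1897 -0.0692; -0.0692 0.4577]
P' = Q + AᵀP(A−BK) = [20.1897 -2.0692; -2.0692 0.7077]
tr(P') = 20.8974


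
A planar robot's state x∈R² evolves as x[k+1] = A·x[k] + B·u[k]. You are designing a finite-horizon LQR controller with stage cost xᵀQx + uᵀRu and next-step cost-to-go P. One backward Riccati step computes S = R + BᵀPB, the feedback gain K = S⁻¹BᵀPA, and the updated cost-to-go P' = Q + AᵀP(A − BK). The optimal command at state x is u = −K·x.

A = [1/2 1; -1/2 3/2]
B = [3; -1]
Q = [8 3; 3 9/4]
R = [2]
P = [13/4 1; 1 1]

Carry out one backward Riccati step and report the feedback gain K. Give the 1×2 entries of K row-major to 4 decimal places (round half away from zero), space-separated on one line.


0.1286 0.4476

BᵀP = [8.7500 2.0000]
S = R + BᵀPB = [2] + [24.2500] = [26.2500]
BᵀPA = [3.3750 11.7500]
K = S⁻¹·BᵀPA = [0.1286 0.4476]
A−BK = [0.1143 -0.3429; -0.3714 1.9476]
AᵀP(A−BK) = [0.1286 -0.3857; -0.3857 3.2405]
P' = Q + AᵀP(A−BK) = [8.1286 2.6143; 2.6143 5.4905]
tr(P') = 13.6190


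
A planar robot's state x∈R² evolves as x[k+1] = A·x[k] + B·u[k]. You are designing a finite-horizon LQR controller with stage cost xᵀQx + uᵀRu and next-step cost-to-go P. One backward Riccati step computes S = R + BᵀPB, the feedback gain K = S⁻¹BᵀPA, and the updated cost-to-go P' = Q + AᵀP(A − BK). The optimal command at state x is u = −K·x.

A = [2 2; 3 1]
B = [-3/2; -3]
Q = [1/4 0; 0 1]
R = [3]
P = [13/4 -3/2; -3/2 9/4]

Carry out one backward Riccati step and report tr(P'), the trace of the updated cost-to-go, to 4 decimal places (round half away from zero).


12.2335

BᵀP = [-0.3750 -4.5000]
S = R + BᵀPB = [3] + [14.0625] = [17.0625]
BᵀPA = [-14.2500 -5.2500]
K = S⁻¹·BᵀPA = [-0.8352 -0.3077]
A−BK = [0.7473 1.5385; 0.4945 0.0769]
AᵀP(A−BK) = [3.3489 3.3654; 3.3654 7.6346]
P' = Q + AᵀP(A−BK) = [3.5989 3.3654; 3.3654 8.6346]
tr(P') = 12.2335


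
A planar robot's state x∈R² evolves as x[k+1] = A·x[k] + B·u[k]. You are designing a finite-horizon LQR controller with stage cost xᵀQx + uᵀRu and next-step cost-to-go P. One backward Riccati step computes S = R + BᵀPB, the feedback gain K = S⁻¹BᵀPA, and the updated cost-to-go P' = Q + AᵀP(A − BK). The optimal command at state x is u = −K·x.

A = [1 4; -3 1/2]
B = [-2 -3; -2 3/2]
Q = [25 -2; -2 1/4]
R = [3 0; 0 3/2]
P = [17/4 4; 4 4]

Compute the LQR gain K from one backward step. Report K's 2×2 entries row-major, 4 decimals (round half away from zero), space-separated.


0.5294 -0.8235 -0.1765 -0.7059

BᵀP = [-16.5000 -16.0000; -6.7500 -6.0000]
S = R + BᵀPB = [3 0; 0 3/2] + [65.0000 25.5000; 25.5000 11.2500] = [68.0000 25.5000; 25.5000 12.7500]
BᵀPA = [31.5000 -74.0000; 11.2500 -30.0000]
K = S⁻¹·BᵀPA = [0.5294 -0.8235; -0.1765 -0.7059]
A−BK = [1.5294 0.2353; -1.6765 -0.0882]
AᵀP(A−BK) = [1.5588 -1.1176; -1.1176 2.8824]
P' = Q + AᵀP(A−BK) = [26.5588 -3.1176; -3.1176 3.1324]
tr(P') = 29.6912


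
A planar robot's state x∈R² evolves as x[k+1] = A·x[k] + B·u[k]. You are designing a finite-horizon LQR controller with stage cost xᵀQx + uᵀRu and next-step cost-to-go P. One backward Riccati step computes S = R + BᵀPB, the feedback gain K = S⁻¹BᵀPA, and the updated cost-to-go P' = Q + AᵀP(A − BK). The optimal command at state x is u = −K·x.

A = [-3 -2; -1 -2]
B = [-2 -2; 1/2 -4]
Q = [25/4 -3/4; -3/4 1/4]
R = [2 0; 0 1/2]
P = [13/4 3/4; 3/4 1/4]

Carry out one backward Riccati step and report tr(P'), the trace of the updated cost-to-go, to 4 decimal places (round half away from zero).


BᵀP = [-6.1250 -1.3750; -9.5000 -2.5000]
S = R + BᵀPB = [2 0; 0 1/2] + [11.5625 17.7500; 17.7500 29.0000] = [13.5625 17.7500; 17.7500 29.5000]
BᵀPA = [19.7500 15.0000; 31.0000 24.0000]
K = S⁻¹·BᵀPA = [0.3807 0.1940; 0.8218 0.6968]
A−BK = [-0.5950 -0.2183; 2.0967 0.6902]
AᵀP(A−BK) = [1.0059 0.5667; 0.5667 0.3660]
P' = Q + AᵀP(A−BK) = [7.2559 -0.1833; -0.1833 0.6160]
tr(P') = 7.8719

7.8719


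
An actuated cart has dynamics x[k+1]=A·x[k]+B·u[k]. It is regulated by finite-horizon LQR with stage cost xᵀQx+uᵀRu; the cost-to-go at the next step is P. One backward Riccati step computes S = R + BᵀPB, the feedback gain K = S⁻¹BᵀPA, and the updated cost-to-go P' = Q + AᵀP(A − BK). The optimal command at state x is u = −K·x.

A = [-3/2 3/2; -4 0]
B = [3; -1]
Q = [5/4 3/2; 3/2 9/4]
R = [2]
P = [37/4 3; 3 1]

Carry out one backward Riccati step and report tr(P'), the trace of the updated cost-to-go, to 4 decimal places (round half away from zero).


BᵀP = [24.7500 8.0000]
S = R + BᵀPB = [2] + [66.2500] = [68.2500]
BᵀPA = [-69.1250 37.1250]
K = S⁻¹·BᵀPA = [-1.0128 0.5440]
A−BK = [1.5385 -0.1319; -5.0128 0.5440]
AᵀP(A−BK) = [2.8013 -1.2115; -1.2115 0.6181]
P' = Q + AᵀP(A−BK) = [4.0513 0.2885; 0.2885 2.8681]
tr(P') = 6.9194

6.9194


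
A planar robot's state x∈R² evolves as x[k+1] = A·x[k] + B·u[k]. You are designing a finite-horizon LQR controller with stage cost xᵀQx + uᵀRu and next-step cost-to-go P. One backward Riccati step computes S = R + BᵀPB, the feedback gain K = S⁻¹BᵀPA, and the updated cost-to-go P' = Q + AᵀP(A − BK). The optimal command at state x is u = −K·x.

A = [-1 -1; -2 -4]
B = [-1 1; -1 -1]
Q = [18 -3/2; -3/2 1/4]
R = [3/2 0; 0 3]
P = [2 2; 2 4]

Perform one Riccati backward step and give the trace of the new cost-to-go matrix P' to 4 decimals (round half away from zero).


33.3902

BᵀP = [-4.0000 -6.0000; 0.0000 -2.0000]
S = R + BᵀPB = [3/2 0; 0 3] + [10.0000 2.0000; 2.0000 2.0000] = [11.5000 2.0000; 2.0000 5.0000]
BᵀPA = [16.0000 28.0000; 4.0000 8.0000]
K = S⁻¹·BᵀPA = [1.3458 2.3178; 0.2617 0.6729]
A−BK = [0.0841 0.6449; -0.3925 -1.0093]
AᵀP(A−BK) = [3.4206 6.2243; 6.2243 11.7196]
P' = Q + AᵀP(A−BK) = [21.4206 4.7243; 4.7243 11.9696]
tr(P') = 33.3902


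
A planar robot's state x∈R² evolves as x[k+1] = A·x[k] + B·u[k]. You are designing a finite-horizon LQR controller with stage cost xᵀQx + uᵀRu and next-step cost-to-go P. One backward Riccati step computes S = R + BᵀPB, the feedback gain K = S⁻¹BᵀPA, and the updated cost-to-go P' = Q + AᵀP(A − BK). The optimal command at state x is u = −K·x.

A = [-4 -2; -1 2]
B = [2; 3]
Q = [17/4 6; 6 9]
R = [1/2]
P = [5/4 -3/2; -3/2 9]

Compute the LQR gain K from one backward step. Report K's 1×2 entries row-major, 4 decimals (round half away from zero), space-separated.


BᵀP = [-2.0000 24.0000]
S = R + BᵀPB = [1/2] + [68.0000] = [68.5000]
BᵀPA = [-16.0000 52.0000]
K = S⁻¹·BᵀPA = [-0.2336 0.7591]
A−BK = [-3.5328 -3.5182; -0.2993 -0.2774]
AᵀP(A−BK) = [13.2628 13.1460; 13.1460 13.5255]
P' = Q + AᵀP(A−BK) = [17.5128 19.1460; 19.1460 22.5255]
tr(P') = 40.0383

-0.2336 0.7591


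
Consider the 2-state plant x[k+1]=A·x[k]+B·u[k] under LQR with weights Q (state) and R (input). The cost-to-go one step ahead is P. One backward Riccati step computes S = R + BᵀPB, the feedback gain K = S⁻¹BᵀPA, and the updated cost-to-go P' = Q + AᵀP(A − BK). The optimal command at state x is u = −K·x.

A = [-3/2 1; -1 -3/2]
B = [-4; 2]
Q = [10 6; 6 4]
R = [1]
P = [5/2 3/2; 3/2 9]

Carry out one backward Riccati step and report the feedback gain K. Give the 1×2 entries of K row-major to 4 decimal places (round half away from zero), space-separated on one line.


-0.0283 -0.4717

BᵀP = [-7.0000 12.0000]
S = R + BᵀPB = [1] + [52.0000] = [53.0000]
BᵀPA = [-1.5000 -25.0000]
K = S⁻¹·BᵀPA = [-0.0283 -0.4717]
A−BK = [-1.6132 -0.8868; -0.9434 -0.5566]
AᵀP(A−BK) = [19.0825 10.9175; 10.9175 6.4575]
P' = Q + AᵀP(A−BK) = [29.0825 16.9175; 16.9175 10.4575]
tr(P') = 39.5401


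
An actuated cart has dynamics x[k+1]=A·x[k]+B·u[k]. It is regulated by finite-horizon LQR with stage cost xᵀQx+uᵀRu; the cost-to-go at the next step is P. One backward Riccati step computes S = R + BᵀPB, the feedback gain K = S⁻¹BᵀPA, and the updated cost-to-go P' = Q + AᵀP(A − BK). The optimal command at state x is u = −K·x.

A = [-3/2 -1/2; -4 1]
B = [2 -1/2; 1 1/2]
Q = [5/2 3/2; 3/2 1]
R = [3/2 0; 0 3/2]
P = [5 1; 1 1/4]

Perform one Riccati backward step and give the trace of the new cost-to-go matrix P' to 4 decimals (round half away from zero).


BᵀP = [11.0000 2.2500; -2.0000 -0.3750]
S = R + BᵀPB = [3/2 0; 0 3/2] + [24.2500 -4.3750; -4.3750 0.8125] = [25.7500 -4.3750; -4.3750 2.3125]
BᵀPA = [-25.5000 -3.2500; 4.5000 0.6250]
K = S⁻¹·BᵀPA = [-0.9722 -0.1183; 0.1067 0.0464]
A−BK = [0.4977 -0.2401; -3.0812 1.0951]
AᵀP(A−BK) = [1.9797 0.0238; 0.0238 0.0864]
P' = Q + AᵀP(A−BK) = [4.4797 1.5238; 1.5238 1.0864]
tr(P') = 5.5661

5.5661


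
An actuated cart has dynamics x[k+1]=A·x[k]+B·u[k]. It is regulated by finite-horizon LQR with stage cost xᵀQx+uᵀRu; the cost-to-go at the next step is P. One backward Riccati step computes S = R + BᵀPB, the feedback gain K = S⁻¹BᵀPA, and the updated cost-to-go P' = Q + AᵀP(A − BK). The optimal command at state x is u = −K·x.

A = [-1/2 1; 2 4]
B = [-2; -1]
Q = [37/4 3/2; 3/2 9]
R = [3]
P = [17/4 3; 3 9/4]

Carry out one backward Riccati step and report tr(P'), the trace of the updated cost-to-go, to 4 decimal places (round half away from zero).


BᵀP = [-11.5000 -8.2500]
S = R + BᵀPB = [3] + [31.2500] = [34.2500]
BᵀPA = [-10.7500 -44.5000]
K = S⁻¹·BᵀPA = [-0.3139 -1.2993]
A−BK = [-1.1277 -1.5985; 1.6861 2.7007]
AᵀP(A−BK) = [0.6884 1.9078; 1.9078 6.4325]
P' = Q + AᵀP(A−BK) = [9.9384 3.4078; 3.4078 15.4325]
tr(P') = 25.3709

25.3709


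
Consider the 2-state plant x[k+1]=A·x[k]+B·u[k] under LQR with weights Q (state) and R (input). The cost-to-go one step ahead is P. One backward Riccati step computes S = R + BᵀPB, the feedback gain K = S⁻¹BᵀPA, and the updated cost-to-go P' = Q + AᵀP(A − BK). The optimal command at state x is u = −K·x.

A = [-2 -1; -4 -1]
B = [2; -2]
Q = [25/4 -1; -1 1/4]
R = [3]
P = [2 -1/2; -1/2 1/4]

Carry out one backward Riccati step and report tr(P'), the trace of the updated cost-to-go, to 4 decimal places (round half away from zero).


9.9844

BᵀP = [5.0000 -1.5000]
S = R + BᵀPB = [3] + [13.0000] = [16.0000]
BᵀPA = [-4.0000 -3.5000]
K = S⁻¹·BᵀPA = [-0.2500 -0.2188]
A−BK = [-1.5000 -0.5625; -4.5000 -1.4375]
AᵀP(A−BK) = [3.0000 1.1250; 1.1250 0.4844]
P' = Q + AᵀP(A−BK) = [9.2500 0.1250; 0.1250 0.7344]
tr(P') = 9.9844


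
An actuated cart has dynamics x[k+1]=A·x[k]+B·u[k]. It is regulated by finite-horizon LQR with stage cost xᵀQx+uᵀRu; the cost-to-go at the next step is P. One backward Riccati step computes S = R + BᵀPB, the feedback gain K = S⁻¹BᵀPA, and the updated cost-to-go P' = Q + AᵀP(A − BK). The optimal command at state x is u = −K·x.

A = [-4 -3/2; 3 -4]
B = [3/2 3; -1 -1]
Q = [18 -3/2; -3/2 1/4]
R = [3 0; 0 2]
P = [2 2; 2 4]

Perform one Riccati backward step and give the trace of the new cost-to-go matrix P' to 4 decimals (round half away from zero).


BᵀP = [1.0000 -1.0000; 4.0000 2.0000]
S = R + BᵀPB = [3 0; 0 2] + [2.5000 4.0000; 4.0000 10.0000] = [5.5000 4.0000; 4.0000 12.0000]
BᵀPA = [-7.0000 2.5000; -10.0000 -14.0000]
K = S⁻¹·BᵀPA = [-0.8800 1.7200; -0.5400 -1.7400]
A−BK = [-1.0600 1.1400; 1.5800 -4.0200]
AᵀP(A−BK) = [8.4400 -18.3600; -18.3600 63.8400]
P' = Q + AᵀP(A−BK) = [26.4400 -19.8600; -19.8600 64.0900]
tr(P') = 90.5300

90.5300


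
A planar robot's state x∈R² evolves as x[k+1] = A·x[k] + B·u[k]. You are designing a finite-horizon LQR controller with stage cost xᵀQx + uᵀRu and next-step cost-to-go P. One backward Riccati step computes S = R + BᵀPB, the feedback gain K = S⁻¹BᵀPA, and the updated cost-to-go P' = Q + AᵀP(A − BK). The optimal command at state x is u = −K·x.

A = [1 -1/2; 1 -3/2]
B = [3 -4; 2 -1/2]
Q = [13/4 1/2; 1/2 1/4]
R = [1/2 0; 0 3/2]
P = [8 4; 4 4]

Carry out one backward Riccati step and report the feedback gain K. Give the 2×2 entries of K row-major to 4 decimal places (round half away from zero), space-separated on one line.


BᵀP = [32.0000 20.0000; -34.0000 -18.0000]
S = R + BᵀPB = [1/2 0; 0 3/2] + [136.0000 -138.0000; -138.0000 145.0000] = [136.5000 -138.0000; -138.0000 146.5000]
BᵀPA = [52.0000 -46.0000; -52.0000 44.0000]
K = S⁻¹·BᵀPA = [0.4637 -0.6997; 0.0818 -0.3588]
A−BK = [-0.0637 0.1640; 0.1136 -0.2800]
AᵀP(A−BK) = [0.1437 -0.2712; -0.2712 0.5993]
P' = Q + AᵀP(A−BK) = [3.3937 0.2288; 0.2288 0.8493]
tr(P') = 4.2430

0.4637 -0.6997 0.0818 -0.3588


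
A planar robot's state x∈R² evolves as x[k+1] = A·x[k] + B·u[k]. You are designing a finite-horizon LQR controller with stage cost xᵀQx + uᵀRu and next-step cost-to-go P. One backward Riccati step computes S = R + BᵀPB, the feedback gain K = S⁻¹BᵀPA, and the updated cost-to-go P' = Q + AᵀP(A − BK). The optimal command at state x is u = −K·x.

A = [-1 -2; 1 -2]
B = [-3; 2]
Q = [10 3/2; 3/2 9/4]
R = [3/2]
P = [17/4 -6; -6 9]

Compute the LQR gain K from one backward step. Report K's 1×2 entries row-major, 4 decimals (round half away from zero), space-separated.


0.4112 -0.1523

BᵀP = [-24.7500 36.0000]
S = R + BᵀPB = [3/2] + [146.2500] = [147.7500]
BᵀPA = [60.7500 -22.5000]
K = S⁻¹·BᵀPA = [0.4112 -0.1523]
A−BK = [0.2335 -2.4569; 0.1777 -1.6954]
AᵀP(A−BK) = [0.2716 -0.2487; -0.2487 1.5736]
P' = Q + AᵀP(A−BK) = [10.2716 1.2513; 1.2513 3.8236]
tr(P') = 14.0952


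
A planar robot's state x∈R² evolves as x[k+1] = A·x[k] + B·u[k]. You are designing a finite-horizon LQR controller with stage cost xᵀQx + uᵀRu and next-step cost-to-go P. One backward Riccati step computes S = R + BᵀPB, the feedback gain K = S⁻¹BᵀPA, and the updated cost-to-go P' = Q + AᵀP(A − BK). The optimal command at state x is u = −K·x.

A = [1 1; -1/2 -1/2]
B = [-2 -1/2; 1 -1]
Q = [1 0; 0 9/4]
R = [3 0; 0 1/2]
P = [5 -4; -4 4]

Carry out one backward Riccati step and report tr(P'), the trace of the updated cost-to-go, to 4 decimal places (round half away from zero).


BᵀP = [-14.0000 12.0000; 1.5000 -2.0000]
S = R + BᵀPB = [3 0; 0 1/2] + [40.0000 -5.0000; -5.0000 1.2500] = [43.0000 -5.0000; -5.0000 1.7500]
BᵀPA = [-20.0000 -20.0000; 2.5000 2.5000]
K = S⁻¹·BᵀPA = [-0.4478 -0.4478; 0.1493 0.1493]
A−BK = [0.1791 0.1791; 0.0970 0.0970]
AᵀP(A−BK) = [0.6716 0.6716; 0.6716 0.6716]
P' = Q + AᵀP(A−BK) = [1.6716 0.6716; 0.6716 2.9216]
tr(P') = 4.5933

4.5933


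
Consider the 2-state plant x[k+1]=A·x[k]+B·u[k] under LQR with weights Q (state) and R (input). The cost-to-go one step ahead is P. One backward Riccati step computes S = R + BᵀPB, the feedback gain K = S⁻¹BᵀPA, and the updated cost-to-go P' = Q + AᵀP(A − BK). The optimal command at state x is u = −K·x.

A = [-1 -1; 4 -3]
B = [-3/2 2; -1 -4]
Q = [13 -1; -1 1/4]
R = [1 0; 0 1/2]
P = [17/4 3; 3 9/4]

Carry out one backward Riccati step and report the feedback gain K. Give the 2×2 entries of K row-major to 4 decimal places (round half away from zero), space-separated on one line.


BᵀP = [-9.3750 -6.7500; -3.5000 -3.0000]
S = R + BᵀPB = [1 0; 0 1/2] + [20.8125 8.2500; 8.2500 5.0000] = [21.8125 8.2500; 8.2500 5.5000]
BᵀPA = [-17.6250 29.6250; -8.5000 12.5000]
K = S⁻¹·BᵀPA = [-0.5166 1.1523; -0.7706 0.5443]
A−BK = [-0.2336 -0.3600; 0.4010 0.3293]
AᵀP(A−BK) = [0.5954 -0.8143; -0.8143 1.5595]
P' = Q + AᵀP(A−BK) = [13.5954 -1.8143; -1.8143 1.8095]
tr(P') = 15.4049

-0.5166 1.1523 -0.7706 0.5443


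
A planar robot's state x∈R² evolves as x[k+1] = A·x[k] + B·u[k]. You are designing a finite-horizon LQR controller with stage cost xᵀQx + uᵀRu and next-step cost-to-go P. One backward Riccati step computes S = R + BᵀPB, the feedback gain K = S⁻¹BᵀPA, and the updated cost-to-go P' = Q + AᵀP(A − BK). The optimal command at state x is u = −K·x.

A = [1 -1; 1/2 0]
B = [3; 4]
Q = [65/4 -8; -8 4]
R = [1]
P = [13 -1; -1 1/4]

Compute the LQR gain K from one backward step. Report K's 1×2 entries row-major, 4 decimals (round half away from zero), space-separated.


BᵀP = [35.0000 -2.0000]
S = R + BᵀPB = [1] + [97.0000] = [98.0000]
BᵀPA = [34.0000 -35.0000]
K = S⁻¹·BᵀPA = [0.3469 -0.3571]
A−BK = [-0.0408 0.0714; -0.8878 1.4286]
AᵀP(A−BK) = [0.2666 -0.3571; -0.3571 0.5000]
P' = Q + AᵀP(A−BK) = [16.5166 -8.3571; -8.3571 4.5000]
tr(P') = 21.0166

0.3469 -0.3571


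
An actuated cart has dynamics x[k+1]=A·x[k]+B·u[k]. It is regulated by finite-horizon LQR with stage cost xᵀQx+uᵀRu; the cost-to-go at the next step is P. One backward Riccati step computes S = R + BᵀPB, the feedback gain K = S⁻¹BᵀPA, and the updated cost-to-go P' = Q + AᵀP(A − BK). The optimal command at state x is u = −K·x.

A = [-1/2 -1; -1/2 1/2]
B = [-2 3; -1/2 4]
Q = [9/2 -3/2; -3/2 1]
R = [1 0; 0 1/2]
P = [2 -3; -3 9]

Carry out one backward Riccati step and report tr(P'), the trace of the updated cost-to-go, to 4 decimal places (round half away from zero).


6.1162

BᵀP = [-2.5000 1.5000; -6.0000 27.0000]
S = R + BᵀPB = [1 0; 0 1/2] + [4.2500 -1.5000; -1.5000 90.0000] = [5.2500 -1.5000; -1.5000 90.5000]
BᵀPA = [0.5000 3.2500; -10.5000 19.5000]
K = S⁻¹·BᵀPA = [0.0624 0.6838; -0.1150 0.2268]
A−BK = [-0.0303 -0.3127; -0.0089 -0.0653]
AᵀP(A−BK) = [0.0114 0.0395; 0.0395 0.6048]
P' = Q + AᵀP(A−BK) = [4.5114 -1.4605; -1.4605 1.6048]
tr(P') = 6.1162


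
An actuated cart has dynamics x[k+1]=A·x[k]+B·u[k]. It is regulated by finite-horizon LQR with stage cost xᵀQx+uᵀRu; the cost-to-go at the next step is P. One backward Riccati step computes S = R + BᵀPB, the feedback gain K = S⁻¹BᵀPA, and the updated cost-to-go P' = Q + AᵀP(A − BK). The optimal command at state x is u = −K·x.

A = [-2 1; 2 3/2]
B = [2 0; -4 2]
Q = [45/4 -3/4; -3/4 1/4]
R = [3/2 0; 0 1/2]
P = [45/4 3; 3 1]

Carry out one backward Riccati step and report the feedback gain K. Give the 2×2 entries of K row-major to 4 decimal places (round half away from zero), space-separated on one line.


BᵀP = [10.5000 2.0000; 6.0000 2.0000]
S = R + BᵀPB = [3/2 0; 0 1/2] + [13.0000 4.0000; 4.0000 4.0000] = [14.5000 4.0000; 4.0000 4.5000]
BᵀPA = [-17.0000 13.5000; -8.0000 9.0000]
K = S⁻¹·BᵀPA = [-0.9036 0.5025; -0.9746 1.5533]
A−BK = [-0.1929 -0.0051; 0.3350 0.4036]
AᵀP(A−BK) = [1.8426 -1.5305; -1.5305 1.7360]
P' = Q + AᵀP(A−BK) = [13.0926 -2.2805; -2.2805 1.9860]
tr(P') = 15.0787

-0.9036 0.5025 -0.9746 1.5533


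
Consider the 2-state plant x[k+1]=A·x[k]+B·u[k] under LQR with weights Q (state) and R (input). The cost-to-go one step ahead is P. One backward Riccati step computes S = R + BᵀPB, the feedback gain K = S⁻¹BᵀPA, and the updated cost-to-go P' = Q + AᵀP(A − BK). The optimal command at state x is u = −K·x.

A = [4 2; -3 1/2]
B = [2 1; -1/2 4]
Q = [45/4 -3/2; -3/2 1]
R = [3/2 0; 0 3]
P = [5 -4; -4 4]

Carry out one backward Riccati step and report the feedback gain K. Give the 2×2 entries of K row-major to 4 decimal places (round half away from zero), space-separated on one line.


BᵀP = [12.0000 -10.0000; -11.0000 12.0000]
S = R + BᵀPB = [3/2 0; 0 3] + [29.0000 -28.0000; -28.0000 37.0000] = [30.5000 -28.0000; -28.0000 40.0000]
BᵀPA = [78.0000 19.0000; -80.0000 -16.0000]
K = S⁻¹·BᵀPA = [2.0183 0.7156; -0.5872 0.1009]
A−BK = [0.5505 0.4679; 0.3578 0.4541]
AᵀP(A−BK) = [7.5963 2.2569; 2.2569 1.0183]
P' = Q + AᵀP(A−BK) = [18.8463 0.7569; 0.7569 2.0183]
tr(P') = 20.8647

2.0183 0.7156 -0.5872 0.1009


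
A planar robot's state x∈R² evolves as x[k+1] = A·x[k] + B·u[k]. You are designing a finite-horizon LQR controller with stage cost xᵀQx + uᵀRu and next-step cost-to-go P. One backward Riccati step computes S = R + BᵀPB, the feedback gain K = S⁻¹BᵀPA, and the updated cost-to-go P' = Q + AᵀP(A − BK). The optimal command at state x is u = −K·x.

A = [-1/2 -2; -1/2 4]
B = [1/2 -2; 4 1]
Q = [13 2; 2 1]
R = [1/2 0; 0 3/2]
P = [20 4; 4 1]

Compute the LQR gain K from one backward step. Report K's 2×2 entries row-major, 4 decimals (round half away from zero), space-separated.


-0.1985 0.4289 0.1860 0.9583

BᵀP = [26.0000 6.0000; -36.0000 -7.0000]
S = R + BᵀPB = [1/2 0; 0 3/2] + [37.0000 -46.0000; -46.0000 65.0000] = [37.5000 -46.0000; -46.0000 66.5000]
BᵀPA = [-16.0000 -28.0000; 21.5000 44.0000]
K = S⁻¹·BᵀPA = [-0.1985 0.4289; 0.1860 0.9583]
A−BK = [-0.0288 -0.2978; 0.1082 1.3263]
AᵀP(A−BK) = [0.0750 0.2581; 0.2581 1.8425]
P' = Q + AᵀP(A−BK) = [13.0750 2.2581; 2.2581 2.8425]
tr(P') = 15.9174


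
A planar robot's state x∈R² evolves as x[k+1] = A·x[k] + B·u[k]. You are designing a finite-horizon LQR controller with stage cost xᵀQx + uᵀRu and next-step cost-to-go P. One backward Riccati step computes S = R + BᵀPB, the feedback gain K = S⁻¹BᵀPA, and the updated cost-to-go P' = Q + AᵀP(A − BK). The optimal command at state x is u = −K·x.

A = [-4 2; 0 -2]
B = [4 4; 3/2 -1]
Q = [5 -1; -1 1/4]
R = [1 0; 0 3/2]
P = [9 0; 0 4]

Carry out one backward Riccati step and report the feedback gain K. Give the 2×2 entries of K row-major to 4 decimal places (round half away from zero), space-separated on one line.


BᵀP = [36.0000 6.0000; 36.0000 -4.0000]
S = R + BᵀPB = [1 0; 0 3/2] + [153.0000 138.0000; 138.0000 148.0000] = [154.0000 138.0000; 138.0000 149.5000]
BᵀPA = [-144.0000 60.0000; -144.0000 80.0000]
K = S⁻¹·BᵀPA = [-0.4162 -0.5202; -0.5790 1.0153]
A−BK = [-0.0191 0.0196; 0.0452 -0.2043]
AᵀP(A−BK) = [0.6876 -0.7057; -0.7057 1.9874]
P' = Q + AᵀP(A−BK) = [5.6876 -1.7057; -1.7057 2.2374]
tr(P') = 7.9250

-0.4162 -0.5202 -0.5790 1.0153


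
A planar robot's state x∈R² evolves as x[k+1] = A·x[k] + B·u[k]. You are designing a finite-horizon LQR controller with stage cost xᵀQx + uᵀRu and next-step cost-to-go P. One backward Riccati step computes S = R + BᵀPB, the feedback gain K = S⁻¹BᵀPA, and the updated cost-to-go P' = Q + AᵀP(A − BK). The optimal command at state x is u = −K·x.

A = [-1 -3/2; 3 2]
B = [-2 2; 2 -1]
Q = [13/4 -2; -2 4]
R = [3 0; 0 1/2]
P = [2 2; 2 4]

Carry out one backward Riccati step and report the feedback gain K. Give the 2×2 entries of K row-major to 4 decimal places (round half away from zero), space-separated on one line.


BᵀP = [0.0000 4.0000; 2.0000 0.0000]
S = R + BᵀPB = [3 0; 0 1/2] + [8.0000 -4.0000; -4.0000 4.0000] = [11.0000 -4.0000; -4.0000 4.5000]
BᵀPA = [12.0000 8.0000; -2.0000 -3.0000]
K = S⁻¹·BᵀPA = [1.3731 0.7164; 0.7761 -0.0299]
A−BK = [0.1940 -0.0075; 1.0299 0.5373]
AᵀP(A−BK) = [11.0746 5.3433; 5.3433 2.6791]
P' = Q + AᵀP(A−BK) = [14.3246 3.3433; 3.3433 6.6791]
tr(P') = 21.0037

1.3731 0.7164 0.7761 -0.0299


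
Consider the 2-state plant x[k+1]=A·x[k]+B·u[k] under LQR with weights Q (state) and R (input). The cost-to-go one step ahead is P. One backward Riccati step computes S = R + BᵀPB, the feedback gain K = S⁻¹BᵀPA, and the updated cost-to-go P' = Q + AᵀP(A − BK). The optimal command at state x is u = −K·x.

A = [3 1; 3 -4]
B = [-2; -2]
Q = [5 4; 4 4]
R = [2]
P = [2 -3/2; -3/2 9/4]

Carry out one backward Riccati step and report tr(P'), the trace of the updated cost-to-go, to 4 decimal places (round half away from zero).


BᵀP = [-1.0000 -1.5000]
S = R + BᵀPB = [2] + [5.0000] = [7.0000]
BᵀPA = [-7.5000 5.0000]
K = S⁻¹·BᵀPA = [-1.0714 0.7143]
A−BK = [0.8571 2.4286; 0.8571 -2.5714]
AᵀP(A−BK) = [3.2143 -2.1429; -2.1429 46.4286]
P' = Q + AᵀP(A−BK) = [8.2143 1.8571; 1.8571 50.4286]
tr(P') = 58.6429

58.6429


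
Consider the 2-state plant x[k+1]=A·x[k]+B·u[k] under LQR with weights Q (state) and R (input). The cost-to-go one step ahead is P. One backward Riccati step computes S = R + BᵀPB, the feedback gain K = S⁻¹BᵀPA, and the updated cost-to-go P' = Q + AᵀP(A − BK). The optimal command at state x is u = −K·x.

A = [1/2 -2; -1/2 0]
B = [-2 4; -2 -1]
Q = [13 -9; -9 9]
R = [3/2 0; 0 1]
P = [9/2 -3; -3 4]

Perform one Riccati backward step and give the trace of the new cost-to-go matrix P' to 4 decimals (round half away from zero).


22.2796

BᵀP = [-3.0000 -2.0000; 21.0000 -16.0000]
S = R + BᵀPB = [3/2 0; 0 1] + [10.0000 -10.0000; -10.0000 100.0000] = [11.5000 -10.0000; -10.0000 101.0000]
BᵀPA = [-0.5000 6.0000; 18.5000 -42.0000]
K = S⁻¹·BᵀPA = [0.1267 0.1752; 0.1957 -0.3985]
A−BK = [-0.0294 -0.0556; -0.0509 -0.0480]
AᵀP(A−BK) = [0.0677 -0.0403; -0.0403 0.2120]
P' = Q + AᵀP(A−BK) = [13.0677 -9.0403; -9.0403 9.2120]
tr(P') = 22.2796


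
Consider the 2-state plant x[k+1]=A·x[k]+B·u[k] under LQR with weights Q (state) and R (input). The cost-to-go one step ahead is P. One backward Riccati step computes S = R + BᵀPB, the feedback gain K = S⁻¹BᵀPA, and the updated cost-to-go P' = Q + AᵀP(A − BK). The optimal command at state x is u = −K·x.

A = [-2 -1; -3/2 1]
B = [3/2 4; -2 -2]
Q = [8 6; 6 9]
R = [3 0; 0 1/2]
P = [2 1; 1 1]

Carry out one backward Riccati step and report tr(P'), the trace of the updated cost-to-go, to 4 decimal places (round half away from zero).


21.0744

BᵀP = [1.0000 -0.5000; 6.0000 2.0000]
S = R + BᵀPB = [3 0; 0 1/2] + [2.5000 5.0000; 5.0000 20.0000] = [5.5000 5.0000; 5.0000 20.5000]
BᵀPA = [-1.2500 -1.5000; -15.0000 -4.0000]
K = S⁻¹·BᵀPA = [0.5627 -0.1225; -0.8689 -0.1652]
A−BK = [0.6318 -0.1553; -2.1125 0.4245]
AᵀP(A−BK) = [3.9192 -0.6318; -0.6318 0.1553]
P' = Q + AᵀP(A−BK) = [11.9192 5.3682; 5.3682 9.1553]
tr(P') = 21.0744


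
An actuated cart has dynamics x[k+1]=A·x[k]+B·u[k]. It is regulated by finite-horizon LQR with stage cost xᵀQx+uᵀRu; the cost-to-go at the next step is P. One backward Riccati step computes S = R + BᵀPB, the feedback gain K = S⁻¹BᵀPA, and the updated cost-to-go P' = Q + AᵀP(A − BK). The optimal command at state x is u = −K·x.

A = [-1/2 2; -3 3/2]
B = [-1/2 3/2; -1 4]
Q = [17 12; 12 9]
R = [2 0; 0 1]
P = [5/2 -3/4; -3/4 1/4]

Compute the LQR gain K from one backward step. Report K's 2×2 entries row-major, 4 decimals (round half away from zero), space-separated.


-0.0599 -0.2926 -0.0092 0.7627

BᵀP = [-0.5000 0.1250; 0.7500 -0.1250]
S = R + BᵀPB = [2 0; 0 1] + [0.1250 -0.2500; -0.2500 0.6250] = [2.1250 -0.2500; -0.2500 1.6250]
BᵀPA = [-0.1250 -0.8125; 0.0000 1.3125]
K = S⁻¹·BᵀPA = [-0.0599 -0.2926; -0.0092 0.7627]
A−BK = [-0.5161 0.7097; -3.0230 -1.8433]
AᵀP(A−BK) = [0.6175 1.4009; 1.4009 4.8237]
P' = Q + AᵀP(A−BK) = [17.6175 13.4009; 13.4009 13.8237]
tr(P') = 31.4412


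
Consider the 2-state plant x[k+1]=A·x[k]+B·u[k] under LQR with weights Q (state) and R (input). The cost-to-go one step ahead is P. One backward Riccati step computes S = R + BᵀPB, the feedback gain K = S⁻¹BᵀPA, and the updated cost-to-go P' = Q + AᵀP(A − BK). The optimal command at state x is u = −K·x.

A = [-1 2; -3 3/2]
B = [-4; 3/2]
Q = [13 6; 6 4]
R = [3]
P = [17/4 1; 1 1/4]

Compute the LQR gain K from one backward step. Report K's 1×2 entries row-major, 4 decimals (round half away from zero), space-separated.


BᵀP = [-15.5000 -3.6250]
S = R + BᵀPB = [3] + [56.5625] = [59.5625]
BᵀPA = [26.3750 -36.4375]
K = S⁻¹·BᵀPA = [0.4428 -0.6118]
A−BK = [0.7712 -0.4470; -3.6642 2.4176]
AᵀP(A−BK) = [0.8208 -0.9900; -0.9900 1.2718]
P' = Q + AᵀP(A−BK) = [13.8208 5.0100; 5.0100 5.2718]
tr(P') = 19.0926

0.4428 -0.6118


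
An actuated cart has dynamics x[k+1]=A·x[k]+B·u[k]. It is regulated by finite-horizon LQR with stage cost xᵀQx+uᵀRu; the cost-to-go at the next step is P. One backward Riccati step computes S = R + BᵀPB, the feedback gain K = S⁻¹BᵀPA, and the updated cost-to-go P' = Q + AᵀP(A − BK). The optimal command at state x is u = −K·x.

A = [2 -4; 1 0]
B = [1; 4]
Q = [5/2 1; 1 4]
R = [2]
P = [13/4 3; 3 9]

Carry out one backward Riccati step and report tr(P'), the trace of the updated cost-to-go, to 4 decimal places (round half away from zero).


43.1421

BᵀP = [15.2500 39.0000]
S = R + BᵀPB = [2] + [171.2500] = [173.2500]
BᵀPA = [69.5000 -61.0000]
K = S⁻¹·BᵀPA = [0.4012 -0.3521]
A−BK = [1.5988 -3.6479; -0.6046 1.4084]
AᵀP(A−BK) = [6.1198 -13.5296; -13.5296 30.5224]
P' = Q + AᵀP(A−BK) = [8.6198 -12.5296; -12.5296 34.5224]
tr(P') = 43.1421


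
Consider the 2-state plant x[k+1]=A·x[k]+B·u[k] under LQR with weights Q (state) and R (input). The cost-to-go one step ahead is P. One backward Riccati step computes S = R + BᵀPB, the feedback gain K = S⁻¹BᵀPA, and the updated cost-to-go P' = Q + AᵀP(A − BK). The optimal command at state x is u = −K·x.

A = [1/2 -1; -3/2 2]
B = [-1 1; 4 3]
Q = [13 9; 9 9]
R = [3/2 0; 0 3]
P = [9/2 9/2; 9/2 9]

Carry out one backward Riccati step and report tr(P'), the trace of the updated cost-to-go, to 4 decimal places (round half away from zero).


BᵀP = [13.5000 31.5000; 18.0000 31.5000]
S = R + BᵀPB = [3/2 0; 0 3] + [112.5000 108.0000; 108.0000 112.5000] = [114.0000 108.0000; 108.0000 115.5000]
BᵀPA = [-40.5000 49.5000; -38.2500 45.0000]
K = S⁻¹·BᵀPA = [-0.3638 0.5704; 0.0090 -0.1437]
A−BK = [0.1272 -0.2859; -0.0719 0.1497]
AᵀP(A−BK) = [0.2358 -0.3975; -0.3975 0.7343]
P' = Q + AᵀP(A−BK) = [13.2358 8.6025; 8.6025 9.7343]
tr(P') = 22.9701

22.9701


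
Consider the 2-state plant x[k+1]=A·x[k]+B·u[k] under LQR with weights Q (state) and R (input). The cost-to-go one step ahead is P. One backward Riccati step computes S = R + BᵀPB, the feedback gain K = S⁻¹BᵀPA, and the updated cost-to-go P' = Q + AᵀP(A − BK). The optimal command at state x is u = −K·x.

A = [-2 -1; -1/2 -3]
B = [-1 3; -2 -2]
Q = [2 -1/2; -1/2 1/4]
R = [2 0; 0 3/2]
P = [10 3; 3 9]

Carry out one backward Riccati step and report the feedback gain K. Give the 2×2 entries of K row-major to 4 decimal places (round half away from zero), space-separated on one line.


0.6652 1.3287 -0.4318 0.1199

BᵀP = [-16.0000 -21.0000; 24.0000 -9.0000]
S = R + BᵀPB = [2 0; 0 3/2] + [58.0000 -6.0000; -6.0000 90.0000] = [60.0000 -6.0000; -6.0000 91.5000]
BᵀPA = [42.5000 79.0000; -43.5000 3.0000]
K = S⁻¹·BᵀPA = [0.6652 1.3287; -0.4318 0.1199]
A−BK = [-0.0395 -0.0311; -0.0333 -0.1029]
AᵀP(A−BK) = [1.1980 1.7482; 1.7482 3.6763]
P' = Q + AᵀP(A−BK) = [3.1980 1.2482; 1.2482 3.9263]
tr(P') = 7.1242


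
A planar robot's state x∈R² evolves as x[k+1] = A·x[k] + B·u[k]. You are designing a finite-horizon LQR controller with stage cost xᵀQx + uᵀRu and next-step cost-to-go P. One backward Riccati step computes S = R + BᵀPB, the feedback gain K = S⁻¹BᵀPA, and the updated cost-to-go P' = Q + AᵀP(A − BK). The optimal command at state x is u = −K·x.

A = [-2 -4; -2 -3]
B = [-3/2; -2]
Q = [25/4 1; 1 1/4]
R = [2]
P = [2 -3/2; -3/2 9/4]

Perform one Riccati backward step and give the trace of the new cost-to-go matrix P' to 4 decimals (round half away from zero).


BᵀP = [0.0000 -2.2500]
S = R + BᵀPB = [2] + [4.5000] = [6.5000]
BᵀPA = [4.5000 6.7500]
K = S⁻¹·BᵀPA = [0.6923 1.0385]
A−BK = [-0.9615 -2.4423; -0.6154 -0.9231]
AᵀP(A−BK) = [1.8846 3.8269; 3.8269 9.2404]
P' = Q + AᵀP(A−BK) = [8.1346 4.8269; 4.8269 9.4904]
tr(P') = 17.6250

17.6250


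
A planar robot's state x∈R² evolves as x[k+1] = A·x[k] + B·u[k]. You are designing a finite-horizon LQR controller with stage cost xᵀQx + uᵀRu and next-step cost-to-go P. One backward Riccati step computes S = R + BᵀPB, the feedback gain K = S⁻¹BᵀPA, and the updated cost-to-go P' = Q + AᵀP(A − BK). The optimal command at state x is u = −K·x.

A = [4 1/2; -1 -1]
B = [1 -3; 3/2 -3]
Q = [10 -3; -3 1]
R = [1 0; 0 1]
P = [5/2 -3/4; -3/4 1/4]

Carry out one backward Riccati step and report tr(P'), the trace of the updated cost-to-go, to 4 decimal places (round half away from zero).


16.0334

BᵀP = [1.3750 -0.3750; -5.2500 1.5000]
S = R + BᵀPB = [1 0; 0 1] + [0.8125 -3.0000; -3.0000 11.2500] = [1.8125 -3.0000; -3.0000 12.2500]
BᵀPA = [5.8750 1.0625; -22.5000 -4.1250]
K = S⁻¹·BᵀPA = [0.3385 0.0485; -1.7538 -0.3249]
A−BK = [-1.6000 -0.5231; -6.7692 -2.0473]
AᵀP(A−BK) = [4.8000 1.0308; 1.0308 0.2334]
P' = Q + AᵀP(A−BK) = [14.8000 -1.9692; -1.9692 1.2334]
tr(P') = 16.0334


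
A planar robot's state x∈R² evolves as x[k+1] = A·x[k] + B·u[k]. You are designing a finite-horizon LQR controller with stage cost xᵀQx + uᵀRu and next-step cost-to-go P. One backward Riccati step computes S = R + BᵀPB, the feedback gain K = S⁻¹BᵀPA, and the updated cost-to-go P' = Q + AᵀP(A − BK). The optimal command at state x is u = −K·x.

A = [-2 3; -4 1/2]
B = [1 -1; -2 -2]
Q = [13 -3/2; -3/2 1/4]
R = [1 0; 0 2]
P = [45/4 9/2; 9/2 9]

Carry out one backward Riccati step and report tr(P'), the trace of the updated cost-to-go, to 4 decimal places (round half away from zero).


27.6117

BᵀP = [2.2500 -13.5000; -20.2500 -22.5000]
S = R + BᵀPB = [1 0; 0 2] + [29.2500 24.7500; 24.7500 65.2500] = [30.2500 24.7500; 24.7500 67.2500]
BᵀPA = [49.5000 0.0000; 130.5000 -72.0000]
K = S⁻¹·BᵀPA = [0.0696 1.2534; 1.9149 -1.5319]
A−BK = [-0.1547 0.2147; -0.0309 -0.0571]
AᵀP(A−BK) = [7.6596 -6.1277; -6.1277 6.7021]
P' = Q + AᵀP(A−BK) = [20.6596 -7.6277; -7.6277 6.9521]
tr(P') = 27.6117


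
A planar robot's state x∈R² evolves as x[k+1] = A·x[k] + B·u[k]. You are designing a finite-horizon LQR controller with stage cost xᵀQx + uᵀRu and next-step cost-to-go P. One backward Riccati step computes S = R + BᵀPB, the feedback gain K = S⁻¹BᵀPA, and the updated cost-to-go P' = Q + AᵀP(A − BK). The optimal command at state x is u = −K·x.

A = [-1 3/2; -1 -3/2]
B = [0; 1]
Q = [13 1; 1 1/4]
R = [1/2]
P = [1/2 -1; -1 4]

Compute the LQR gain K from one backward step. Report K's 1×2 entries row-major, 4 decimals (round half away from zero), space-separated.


BᵀP = [-1.0000 4.0000]
S = R + BᵀPB = [1/2] + [4.0000] = [4.5000]
BᵀPA = [-3.0000 -7.5000]
K = S⁻¹·BᵀPA = [-0.6667 -1.6667]
A−BK = [-1.0000 1.5000; -0.3333 0.1667]
AᵀP(A−BK) = [0.5000 0.2500; 0.2500 2.1250]
P' = Q + AᵀP(A−BK) = [13.5000 1.2500; 1.2500 2.3750]
tr(P') = 15.8750

-0.6667 -1.6667


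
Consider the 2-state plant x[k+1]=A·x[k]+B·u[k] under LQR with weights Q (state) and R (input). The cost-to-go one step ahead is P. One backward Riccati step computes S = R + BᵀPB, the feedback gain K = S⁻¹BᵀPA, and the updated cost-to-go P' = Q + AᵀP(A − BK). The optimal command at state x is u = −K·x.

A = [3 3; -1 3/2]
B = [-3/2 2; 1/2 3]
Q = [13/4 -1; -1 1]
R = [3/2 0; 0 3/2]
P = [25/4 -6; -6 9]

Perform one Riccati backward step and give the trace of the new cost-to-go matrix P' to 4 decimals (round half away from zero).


12.0286

BᵀP = [-12.3750 13.5000; -5.5000 15.0000]
S = R + BᵀPB = [3/2 0; 0 3/2] + [25.3125 15.7500; 15.7500 34.0000] = [26.8125 15.7500; 15.7500 35.5000]
BᵀPA = [-50.6250 -16.8750; -31.5000 6.0000]
K = S⁻¹·BᵀPA = [-1.8487 -0.9855; -0.0671 0.6062]
A−BK = [0.3613 0.3093; 0.1257 0.1740]
AᵀP(A−BK) = [5.5460 2.9564; 2.9564 2.2326]
P' = Q + AᵀP(A−BK) = [8.7960 1.9564; 1.9564 3.2326]
tr(P') = 12.0286
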